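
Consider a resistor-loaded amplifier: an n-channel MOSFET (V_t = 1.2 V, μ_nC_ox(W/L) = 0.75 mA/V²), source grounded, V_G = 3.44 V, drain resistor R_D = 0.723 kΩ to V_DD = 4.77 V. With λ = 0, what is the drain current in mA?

V_GS = V_G = 3.44 V, so V_ov = 3.44 − 1.2 = 2.24 V.
Assume saturation: I_D = ½ k_n V_ov² = 0.5 × 0.75 × 2.24² = 1.88 mA, giving V_DS = V_DD − I_D R_D = 4.77 − 1.88 × 0.723 = 3.41 V.
V_DS = 3.41 V ≥ V_ov = 2.24 V, confirming saturation.

I_D = 1.88 mA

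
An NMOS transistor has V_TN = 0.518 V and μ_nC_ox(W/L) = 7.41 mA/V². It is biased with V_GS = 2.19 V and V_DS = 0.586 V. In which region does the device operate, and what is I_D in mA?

Triode; I_D = 5.99 mA

V_ov = V_GS − V_TN = 2.19 − 0.518 = 1.67 V.
Since V_DS = 0.586 V < V_ov = 1.67 V, the device is in the triode region.
I_D = k_n [V_ov · V_DS − ½ V_DS²] = 7.41 × [1.67 × 0.586 − 0.5 × 0.586²] = 5.99 mA.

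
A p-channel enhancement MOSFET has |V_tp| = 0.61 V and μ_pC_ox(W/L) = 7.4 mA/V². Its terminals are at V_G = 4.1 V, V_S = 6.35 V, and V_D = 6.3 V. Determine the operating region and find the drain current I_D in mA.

V_SG = V_S − V_G = 6.35 − 4.1 = 2.25 V; V_SD = V_S − V_D = 6.35 − 6.3 = 0.05 V.
V_ov = V_SG − |V_tp| = 2.25 − 0.61 = 1.64 V.
Since V_SD = 0.05 V < V_ov = 1.64 V, the device is in the triode region.
I_D = k_p [V_ov · V_SD − ½ V_SD²] = 7.4 × [1.64 × 0.05 − 0.5 × 0.05²] = 0.598 mA.

Triode; I_D = 0.598 mA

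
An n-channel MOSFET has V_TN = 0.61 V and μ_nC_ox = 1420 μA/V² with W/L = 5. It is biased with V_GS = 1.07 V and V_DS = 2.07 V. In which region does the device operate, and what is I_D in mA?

k_n = μ_nC_ox · (W/L) = 7.1 mA/V².
V_ov = V_GS − V_TN = 1.07 − 0.61 = 0.46 V.
Since V_DS = 2.07 V ≥ V_ov = 0.46 V, the device is in saturation.
I_D = ½ k_n V_ov² = 0.5 × 7.1 × 0.46² = 0.751 mA.

Saturation; I_D = 0.751 mA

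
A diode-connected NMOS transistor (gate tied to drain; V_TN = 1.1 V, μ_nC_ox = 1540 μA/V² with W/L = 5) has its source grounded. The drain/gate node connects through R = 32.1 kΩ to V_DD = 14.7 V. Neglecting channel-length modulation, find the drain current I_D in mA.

I_D = 0.413 mA

With gate tied to drain, V_GS = V_DS ≥ V_GS − V_TN, so the device is in saturation.
k_n = μ_nC_ox · (W/L) = 7.7 mA/V².
KCL at the drain: ½ k_n (V_GS − V_TN)² = (V_DD − V_GS)/R.
Let x = V_GS − 1.1. Then 124 x² + x − 13.6 = 0, giving x = 0.328 V (positive root), so V_GS = 1.43 V.
I_D = (V_DD − V_GS)/R = (14.7 − 1.43) / 32.1 = 0.413 mA.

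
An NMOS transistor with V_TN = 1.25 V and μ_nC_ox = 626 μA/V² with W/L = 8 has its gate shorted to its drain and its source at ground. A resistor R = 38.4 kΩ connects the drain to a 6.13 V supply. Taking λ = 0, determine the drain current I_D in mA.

I_D = 0.121 mA

With gate tied to drain, V_GS = V_DS ≥ V_GS − V_TN, so the device is in saturation.
k_n = μ_nC_ox · (W/L) = 5.008 mA/V².
KCL at the drain: ½ k_n (V_GS − V_TN)² = (V_DD − V_GS)/R.
Let x = V_GS − 1.25. Then 96.2 x² + x − 4.88 = 0, giving x = 0.22 V (positive root), so V_GS = 1.47 V.
I_D = (V_DD − V_GS)/R = (6.13 − 1.47) / 38.4 = 0.121 mA.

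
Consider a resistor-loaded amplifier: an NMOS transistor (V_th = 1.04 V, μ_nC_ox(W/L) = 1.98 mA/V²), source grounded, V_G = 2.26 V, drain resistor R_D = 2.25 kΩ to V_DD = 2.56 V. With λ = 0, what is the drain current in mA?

V_GS = V_G = 2.26 V, so V_ov = 2.26 − 1.04 = 1.22 V.
Assume saturation: I_D = ½ k_n V_ov² = 0.5 × 1.98 × 1.22² = 1.47 mA, giving V_DS = V_DD − I_D R_D = 2.56 − 1.47 × 2.25 = -0.755 V.
But -0.755 V < V_ov = 1.22 V, so the device is actually in triode.
In triode I_D = k_n[V_ov V_DS − ½ V_DS²] and I_D = (V_DD − V_DS)/R_D. Equating: 2.23 V_DS² − 6.435 V_DS + 2.56 = 0, giving V_DS = 0.476 V (the root below V_ov).
I_D = (2.56 − 0.476) / 2.25 = 0.926 mA.

I_D = 0.926 mA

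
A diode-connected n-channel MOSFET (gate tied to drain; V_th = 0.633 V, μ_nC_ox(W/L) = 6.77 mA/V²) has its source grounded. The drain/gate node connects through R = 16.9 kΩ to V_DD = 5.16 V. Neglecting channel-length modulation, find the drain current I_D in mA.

With gate tied to drain, V_GS = V_DS ≥ V_GS − V_th, so the device is in saturation.
KCL at the drain: ½ k_n (V_GS − V_th)² = (V_DD − V_GS)/R.
Let x = V_GS − 0.633. Then 57.2 x² + x − 4.527 = 0, giving x = 0.273 V (positive root), so V_GS = 0.906 V.
I_D = (V_DD − V_GS)/R = (5.16 − 0.906) / 16.9 = 0.252 mA.

I_D = 0.252 mA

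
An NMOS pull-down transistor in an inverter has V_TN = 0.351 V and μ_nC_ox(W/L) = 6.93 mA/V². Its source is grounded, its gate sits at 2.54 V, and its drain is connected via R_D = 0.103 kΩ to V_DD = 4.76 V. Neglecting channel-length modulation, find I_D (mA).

V_GS = V_G = 2.54 V, so V_ov = 2.54 − 0.351 = 2.19 V.
Assume saturation: I_D = ½ k_n V_ov² = 0.5 × 6.93 × 2.19² = 16.6 mA, giving V_DS = V_DD − I_D R_D = 4.76 − 16.6 × 0.103 = 3.05 V.
V_DS = 3.05 V ≥ V_ov = 2.19 V, confirming saturation.

I_D = 16.6 mA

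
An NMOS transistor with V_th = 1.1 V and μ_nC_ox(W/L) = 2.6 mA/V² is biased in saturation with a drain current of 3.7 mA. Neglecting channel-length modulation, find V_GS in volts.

In saturation I_D = ½ k_n (V_GS − V_th)², so V_GS − V_th = √(2 I_D / k_n) = √(2 × 3.7 / 2.6) = 1.69 V.
V_GS = 1.1 + 1.69 = 2.79 V.

V_GS = 2.79 V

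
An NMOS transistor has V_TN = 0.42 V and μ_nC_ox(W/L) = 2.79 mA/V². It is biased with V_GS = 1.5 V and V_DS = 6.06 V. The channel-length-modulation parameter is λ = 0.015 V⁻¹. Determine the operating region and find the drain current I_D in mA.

V_ov = V_GS − V_TN = 1.5 − 0.42 = 1.08 V.
Since V_DS = 6.06 V ≥ V_ov = 1.08 V, the device is in saturation.
I_D = ½ k_n V_ov² (1 + λ V_DS) = 0.5 × 2.79 × 1.08² × (1 + 0.015 × 6.06) = 1.78 mA.

Saturation; I_D = 1.78 mA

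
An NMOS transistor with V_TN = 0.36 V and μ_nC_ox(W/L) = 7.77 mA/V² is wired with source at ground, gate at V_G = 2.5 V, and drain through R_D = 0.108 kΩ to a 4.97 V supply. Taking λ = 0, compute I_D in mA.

V_GS = V_G = 2.5 V, so V_ov = 2.5 − 0.36 = 2.14 V.
Assume saturation: I_D = ½ k_n V_ov² = 0.5 × 7.77 × 2.14² = 17.8 mA, giving V_DS = V_DD − I_D R_D = 4.97 − 17.8 × 0.108 = 3.05 V.
V_DS = 3.05 V ≥ V_ov = 2.14 V, confirming saturation.

I_D = 17.8 mA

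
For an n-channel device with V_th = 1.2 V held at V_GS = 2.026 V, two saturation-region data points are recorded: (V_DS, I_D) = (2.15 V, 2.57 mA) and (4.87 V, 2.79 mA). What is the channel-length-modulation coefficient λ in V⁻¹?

With V_GS fixed, I_D ∝ (1 + λ V_DS) in saturation, so I_D2/I_D1 = (1 + λ V_DS2)/(1 + λ V_DS1).
2.79/2.57 = 1.086 = (1 + 4.87 λ)/(1 + 2.15 λ).
Solving: λ (I_D1 V_DS2 − I_D2 V_DS1) = I_D2 − I_D1, so λ = (2.79 − 2.57) / (2.57 × 4.87 − 2.79 × 2.15) = 0.22 / 6.52 = 0.0338 V⁻¹.

λ = 0.0338 V⁻¹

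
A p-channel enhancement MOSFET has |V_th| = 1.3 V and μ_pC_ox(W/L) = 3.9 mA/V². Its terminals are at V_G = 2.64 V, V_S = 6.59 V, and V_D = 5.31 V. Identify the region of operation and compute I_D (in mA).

V_SG = V_S − V_G = 6.59 − 2.64 = 3.95 V; V_SD = V_S − V_D = 6.59 − 5.31 = 1.28 V.
V_ov = V_SG − |V_th| = 3.95 − 1.3 = 2.65 V.
Since V_SD = 1.28 V < V_ov = 2.65 V, the device is in the triode region.
I_D = k_p [V_ov · V_SD − ½ V_SD²] = 3.9 × [2.65 × 1.28 − 0.5 × 1.28²] = 10 mA.

Triode; I_D = 10.0 mA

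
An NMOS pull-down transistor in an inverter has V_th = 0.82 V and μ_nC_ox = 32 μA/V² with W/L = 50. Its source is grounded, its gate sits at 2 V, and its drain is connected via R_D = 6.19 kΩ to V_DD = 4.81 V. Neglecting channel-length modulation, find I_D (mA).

V_GS = V_G = 2 V, so V_ov = 2 − 0.82 = 1.18 V.
k_n = μ_nC_ox · (W/L) = 1.6 mA/V².
Assume saturation: I_D = ½ k_n V_ov² = 0.5 × 1.6 × 1.18² = 1.11 mA, giving V_DS = V_DD − I_D R_D = 4.81 − 1.11 × 6.19 = -2.09 V.
But -2.09 V < V_ov = 1.18 V, so the device is actually in triode.
In triode I_D = k_n[V_ov V_DS − ½ V_DS²] and I_D = (V_DD − V_DS)/R_D. Equating: 4.95 V_DS² − 12.69 V_DS + 4.81 = 0, giving V_DS = 0.463 V (the root below V_ov).
I_D = (4.81 − 0.463) / 6.19 = 0.702 mA.

I_D = 0.702 mA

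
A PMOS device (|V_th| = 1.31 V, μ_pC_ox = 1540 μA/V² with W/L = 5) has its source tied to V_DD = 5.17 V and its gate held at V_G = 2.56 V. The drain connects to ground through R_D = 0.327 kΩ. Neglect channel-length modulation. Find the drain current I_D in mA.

V_SG = V_DD − V_G = 5.17 − 2.56 = 2.61 V, so V_ov = 2.61 − 1.31 = 1.3 V.
k_p = μ_pC_ox · (W/L) = 7.7 mA/V².
Assume saturation: I_D = ½ k_p V_ov² = 0.5 × 7.7 × 1.3² = 6.51 mA, giving V_SD = V_DD − I_D R_D = 5.17 − 6.51 × 0.327 = 3.04 V.
V_SD = 3.04 V ≥ V_ov = 1.3 V, confirming saturation.

I_D = 6.51 mA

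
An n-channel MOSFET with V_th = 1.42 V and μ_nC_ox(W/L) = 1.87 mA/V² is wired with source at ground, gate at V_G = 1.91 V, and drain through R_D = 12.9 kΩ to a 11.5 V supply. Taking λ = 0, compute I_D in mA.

I_D = 0.224 mA

V_GS = V_G = 1.91 V, so V_ov = 1.91 − 1.42 = 0.49 V.
Assume saturation: I_D = ½ k_n V_ov² = 0.5 × 1.87 × 0.49² = 0.224 mA, giving V_DS = V_DD − I_D R_D = 11.5 − 0.224 × 12.9 = 8.6 V.
V_DS = 8.6 V ≥ V_ov = 0.49 V, confirming saturation.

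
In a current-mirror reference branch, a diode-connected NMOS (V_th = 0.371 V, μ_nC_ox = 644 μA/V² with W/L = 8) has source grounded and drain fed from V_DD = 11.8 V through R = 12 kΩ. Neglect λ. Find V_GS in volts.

V_GS = 0.963 V

With gate tied to drain, V_GS = V_DS ≥ V_GS − V_th, so the device is in saturation.
k_n = μ_nC_ox · (W/L) = 5.152 mA/V².
KCL at the drain: ½ k_n (V_GS − V_th)² = (V_DD − V_GS)/R.
Let x = V_GS − 0.371. Then 30.9 x² + x − 11.43 = 0, giving x = 0.592 V (positive root), so V_GS = 0.963 V.
I_D = (V_DD − V_GS)/R = (11.8 − 0.963) / 12 = 0.903 mA.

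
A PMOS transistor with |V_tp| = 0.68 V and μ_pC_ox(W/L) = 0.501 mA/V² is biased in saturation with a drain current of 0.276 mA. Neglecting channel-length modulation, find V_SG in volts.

V_SG = 1.73 V

In saturation I_D = ½ k_p (V_SG − |V_tp|)², so V_SG − |V_tp| = √(2 I_D / k_p) = √(2 × 0.276 / 0.501) = 1.05 V.
V_SG = 0.68 + 1.05 = 1.73 V.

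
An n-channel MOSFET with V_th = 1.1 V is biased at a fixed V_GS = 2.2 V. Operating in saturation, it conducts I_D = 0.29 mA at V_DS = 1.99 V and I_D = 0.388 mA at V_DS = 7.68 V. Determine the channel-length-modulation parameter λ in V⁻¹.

With V_GS fixed, I_D ∝ (1 + λ V_DS) in saturation, so I_D2/I_D1 = (1 + λ V_DS2)/(1 + λ V_DS1).
0.388/0.29 = 1.338 = (1 + 7.68 λ)/(1 + 1.99 λ).
Solving: λ (I_D1 V_DS2 − I_D2 V_DS1) = I_D2 − I_D1, so λ = (0.388 − 0.29) / (0.29 × 7.68 − 0.388 × 1.99) = 0.098 / 1.46 = 0.0674 V⁻¹.

λ = 0.0674 V⁻¹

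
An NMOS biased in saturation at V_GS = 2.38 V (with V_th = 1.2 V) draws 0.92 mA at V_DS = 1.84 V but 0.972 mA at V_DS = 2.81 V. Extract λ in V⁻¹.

With V_GS fixed, I_D ∝ (1 + λ V_DS) in saturation, so I_D2/I_D1 = (1 + λ V_DS2)/(1 + λ V_DS1).
0.972/0.92 = 1.057 = (1 + 2.81 λ)/(1 + 1.84 λ).
Solving: λ (I_D1 V_DS2 − I_D2 V_DS1) = I_D2 − I_D1, so λ = (0.972 − 0.92) / (0.92 × 2.81 − 0.972 × 1.84) = 0.052 / 0.797 = 0.0653 V⁻¹.

λ = 0.0653 V⁻¹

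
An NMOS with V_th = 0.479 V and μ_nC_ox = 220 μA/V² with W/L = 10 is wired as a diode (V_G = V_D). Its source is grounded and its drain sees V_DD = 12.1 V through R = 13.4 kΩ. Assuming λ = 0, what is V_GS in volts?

V_GS = 1.33 V

With gate tied to drain, V_GS = V_DS ≥ V_GS − V_th, so the device is in saturation.
k_n = μ_nC_ox · (W/L) = 2.2 mA/V².
KCL at the drain: ½ k_n (V_GS − V_th)² = (V_DD − V_GS)/R.
Let x = V_GS − 0.479. Then 14.7 x² + x − 11.62 = 0, giving x = 0.855 V (positive root), so V_GS = 1.33 V.
I_D = (V_DD − V_GS)/R = (12.1 − 1.33) / 13.4 = 0.803 mA.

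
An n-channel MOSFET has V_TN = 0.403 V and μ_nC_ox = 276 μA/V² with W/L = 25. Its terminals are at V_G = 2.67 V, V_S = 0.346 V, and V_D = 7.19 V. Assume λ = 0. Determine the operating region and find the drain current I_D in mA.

V_GS = V_G − V_S = 2.67 − 0.346 = 2.32 V; V_DS = V_D − V_S = 7.19 − 0.346 = 6.84 V.
k_n = μ_nC_ox · (W/L) = 6.9 mA/V².
V_ov = V_GS − V_TN = 2.32 − 0.403 = 1.92 V.
Since V_DS = 6.84 V ≥ V_ov = 1.92 V, the device is in saturation.
I_D = ½ k_n V_ov² = 0.5 × 6.9 × 1.92² = 12.7 mA.

Saturation; I_D = 12.7 mA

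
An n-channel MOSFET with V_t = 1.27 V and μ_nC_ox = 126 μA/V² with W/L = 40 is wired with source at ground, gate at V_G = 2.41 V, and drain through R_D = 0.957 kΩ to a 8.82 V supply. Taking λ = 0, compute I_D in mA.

V_GS = V_G = 2.41 V, so V_ov = 2.41 − 1.27 = 1.14 V.
k_n = μ_nC_ox · (W/L) = 5.04 mA/V².
Assume saturation: I_D = ½ k_n V_ov² = 0.5 × 5.04 × 1.14² = 3.27 mA, giving V_DS = V_DD − I_D R_D = 8.82 − 3.27 × 0.957 = 5.69 V.
V_DS = 5.69 V ≥ V_ov = 1.14 V, confirming saturation.

I_D = 3.27 mA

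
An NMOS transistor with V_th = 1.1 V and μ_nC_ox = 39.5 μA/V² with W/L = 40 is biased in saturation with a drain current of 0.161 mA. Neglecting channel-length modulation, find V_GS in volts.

k_n = μ_nC_ox · (W/L) = 1.58 mA/V².
In saturation I_D = ½ k_n (V_GS − V_th)², so V_GS − V_th = √(2 I_D / k_n) = √(2 × 0.161 / 1.58) = 0.451 V.
V_GS = 1.1 + 0.451 = 1.55 V.

V_GS = 1.55 V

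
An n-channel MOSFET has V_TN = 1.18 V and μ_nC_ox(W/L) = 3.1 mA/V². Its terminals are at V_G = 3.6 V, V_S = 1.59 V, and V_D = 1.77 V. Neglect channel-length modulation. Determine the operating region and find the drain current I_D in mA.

V_GS = V_G − V_S = 3.6 − 1.59 = 2.01 V; V_DS = V_D − V_S = 1.77 − 1.59 = 0.18 V.
V_ov = V_GS − V_TN = 2.01 − 1.18 = 0.83 V.
Since V_DS = 0.18 V < V_ov = 0.83 V, the device is in the triode region.
I_D = k_n [V_ov · V_DS − ½ V_DS²] = 3.1 × [0.83 × 0.18 − 0.5 × 0.18²] = 0.413 mA.

Triode; I_D = 0.413 mA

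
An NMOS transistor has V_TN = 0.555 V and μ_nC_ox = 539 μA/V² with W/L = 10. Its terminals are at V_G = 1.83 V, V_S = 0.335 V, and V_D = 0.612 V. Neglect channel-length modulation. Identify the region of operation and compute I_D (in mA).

Triode; I_D = 1.20 mA

V_GS = V_G − V_S = 1.83 − 0.335 = 1.5 V; V_DS = V_D − V_S = 0.612 − 0.335 = 0.277 V.
k_n = μ_nC_ox · (W/L) = 5.39 mA/V².
V_ov = V_GS − V_TN = 1.5 − 0.555 = 0.94 V.
Since V_DS = 0.277 V < V_ov = 0.94 V, the device is in the triode region.
I_D = k_n [V_ov · V_DS − ½ V_DS²] = 5.39 × [0.94 × 0.277 − 0.5 × 0.277²] = 1.2 mA.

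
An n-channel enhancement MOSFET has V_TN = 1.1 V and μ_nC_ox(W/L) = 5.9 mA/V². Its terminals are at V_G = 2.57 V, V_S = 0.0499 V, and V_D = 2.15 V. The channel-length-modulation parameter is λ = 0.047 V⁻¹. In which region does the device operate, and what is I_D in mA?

V_GS = V_G − V_S = 2.57 − 0.0499 = 2.52 V; V_DS = V_D − V_S = 2.15 − 0.0499 = 2.1 V.
V_ov = V_GS − V_TN = 2.52 − 1.1 = 1.42 V.
Since V_DS = 2.1 V ≥ V_ov = 1.42 V, the device is in saturation.
I_D = ½ k_n V_ov² (1 + λ V_DS) = 0.5 × 5.9 × 1.42² × (1 + 0.047 × 2.1) = 6.54 mA.

Saturation; I_D = 6.54 mA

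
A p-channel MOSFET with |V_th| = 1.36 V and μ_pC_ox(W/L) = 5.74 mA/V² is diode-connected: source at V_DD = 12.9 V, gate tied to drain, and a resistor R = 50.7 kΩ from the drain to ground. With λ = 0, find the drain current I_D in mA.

With gate tied to drain, V_SG = V_SD ≥ V_SG − |V_th|, so the device is in saturation.
KCL at the drain: ½ k_p (V_SG − |V_th|)² = (V_DD − V_SG)/R.
Let x = V_SG − 1.36. Then 146 x² + x − 11.54 = 0, giving x = 0.278 V (positive root), so V_SG = 1.64 V.
I_D = (V_DD − V_SG)/R = (12.9 − 1.64) / 50.7 = 0.222 mA.

I_D = 0.222 mA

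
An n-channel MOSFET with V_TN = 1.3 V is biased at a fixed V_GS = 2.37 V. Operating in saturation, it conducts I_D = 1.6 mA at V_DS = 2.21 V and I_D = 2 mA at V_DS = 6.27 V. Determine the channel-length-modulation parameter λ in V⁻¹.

λ = 0.0713 V⁻¹

With V_GS fixed, I_D ∝ (1 + λ V_DS) in saturation, so I_D2/I_D1 = (1 + λ V_DS2)/(1 + λ V_DS1).
2/1.6 = 1.25 = (1 + 6.27 λ)/(1 + 2.21 λ).
Solving: λ (I_D1 V_DS2 − I_D2 V_DS1) = I_D2 − I_D1, so λ = (2 − 1.6) / (1.6 × 6.27 − 2 × 2.21) = 0.4 / 5.61 = 0.0713 V⁻¹.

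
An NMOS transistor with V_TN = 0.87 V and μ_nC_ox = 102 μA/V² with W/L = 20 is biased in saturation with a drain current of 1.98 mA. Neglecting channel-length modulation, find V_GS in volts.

V_GS = 2.26 V

k_n = μ_nC_ox · (W/L) = 2.04 mA/V².
In saturation I_D = ½ k_n (V_GS − V_TN)², so V_GS − V_TN = √(2 I_D / k_n) = √(2 × 1.98 / 2.04) = 1.39 V.
V_GS = 0.87 + 1.39 = 2.26 V.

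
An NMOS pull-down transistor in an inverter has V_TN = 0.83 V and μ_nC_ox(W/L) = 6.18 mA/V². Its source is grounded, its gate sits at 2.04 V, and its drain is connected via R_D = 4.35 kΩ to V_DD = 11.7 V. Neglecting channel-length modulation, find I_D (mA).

V_GS = V_G = 2.04 V, so V_ov = 2.04 − 0.83 = 1.21 V.
Assume saturation: I_D = ½ k_n V_ov² = 0.5 × 6.18 × 1.21² = 4.52 mA, giving V_DS = V_DD − I_D R_D = 11.7 − 4.52 × 4.35 = -7.98 V.
But -7.98 V < V_ov = 1.21 V, so the device is actually in triode.
In triode I_D = k_n[V_ov V_DS − ½ V_DS²] and I_D = (V_DD − V_DS)/R_D. Equating: 13.4 V_DS² − 33.53 V_DS + 11.7 = 0, giving V_DS = 0.42 V (the root below V_ov).
I_D = (11.7 − 0.42) / 4.35 = 2.59 mA.

I_D = 2.59 mA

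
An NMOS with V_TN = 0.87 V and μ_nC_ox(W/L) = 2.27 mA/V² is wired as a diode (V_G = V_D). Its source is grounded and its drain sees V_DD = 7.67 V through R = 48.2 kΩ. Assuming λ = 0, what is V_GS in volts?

V_GS = 1.21 V

With gate tied to drain, V_GS = V_DS ≥ V_GS − V_TN, so the device is in saturation.
KCL at the drain: ½ k_n (V_GS − V_TN)² = (V_DD − V_GS)/R.
Let x = V_GS − 0.87. Then 54.7 x² + x − 6.8 = 0, giving x = 0.344 V (positive root), so V_GS = 1.21 V.
I_D = (V_DD − V_GS)/R = (7.67 − 1.21) / 48.2 = 0.134 mA.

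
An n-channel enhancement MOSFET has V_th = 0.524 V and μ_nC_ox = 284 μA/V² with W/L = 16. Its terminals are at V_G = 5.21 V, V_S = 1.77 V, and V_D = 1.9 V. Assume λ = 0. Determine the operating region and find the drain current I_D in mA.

V_GS = V_G − V_S = 5.21 − 1.77 = 3.44 V; V_DS = V_D − V_S = 1.9 − 1.77 = 0.13 V.
k_n = μ_nC_ox · (W/L) = 4.544 mA/V².
V_ov = V_GS − V_th = 3.44 − 0.524 = 2.92 V.
Since V_DS = 0.13 V < V_ov = 2.92 V, the device is in the triode region.
I_D = k_n [V_ov · V_DS − ½ V_DS²] = 4.544 × [2.92 × 0.13 − 0.5 × 0.13²] = 1.68 mA.

Triode; I_D = 1.68 mA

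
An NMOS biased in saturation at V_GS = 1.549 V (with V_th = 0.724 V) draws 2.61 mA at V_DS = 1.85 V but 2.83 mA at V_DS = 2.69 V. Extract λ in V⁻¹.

λ = 0.123 V⁻¹

With V_GS fixed, I_D ∝ (1 + λ V_DS) in saturation, so I_D2/I_D1 = (1 + λ V_DS2)/(1 + λ V_DS1).
2.83/2.61 = 1.084 = (1 + 2.69 λ)/(1 + 1.85 λ).
Solving: λ (I_D1 V_DS2 − I_D2 V_DS1) = I_D2 − I_D1, so λ = (2.83 − 2.61) / (2.61 × 2.69 − 2.83 × 1.85) = 0.22 / 1.79 = 0.123 V⁻¹.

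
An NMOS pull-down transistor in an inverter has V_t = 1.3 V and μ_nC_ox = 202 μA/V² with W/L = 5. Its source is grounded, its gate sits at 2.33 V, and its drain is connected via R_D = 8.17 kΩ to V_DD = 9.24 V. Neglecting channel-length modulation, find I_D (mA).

I_D = 0.536 mA

V_GS = V_G = 2.33 V, so V_ov = 2.33 − 1.3 = 1.03 V.
k_n = μ_nC_ox · (W/L) = 1.01 mA/V².
Assume saturation: I_D = ½ k_n V_ov² = 0.5 × 1.01 × 1.03² = 0.536 mA, giving V_DS = V_DD − I_D R_D = 9.24 − 0.536 × 8.17 = 4.86 V.
V_DS = 4.86 V ≥ V_ov = 1.03 V, confirming saturation.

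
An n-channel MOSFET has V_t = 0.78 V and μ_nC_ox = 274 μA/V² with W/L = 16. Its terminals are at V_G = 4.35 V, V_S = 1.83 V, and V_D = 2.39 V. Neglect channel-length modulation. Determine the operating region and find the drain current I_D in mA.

V_GS = V_G − V_S = 4.35 − 1.83 = 2.52 V; V_DS = V_D − V_S = 2.39 − 1.83 = 0.56 V.
k_n = μ_nC_ox · (W/L) = 4.384 mA/V².
V_ov = V_GS − V_t = 2.52 − 0.78 = 1.74 V.
Since V_DS = 0.56 V < V_ov = 1.74 V, the device is in the triode region.
I_D = k_n [V_ov · V_DS − ½ V_DS²] = 4.384 × [1.74 × 0.56 − 0.5 × 0.56²] = 3.58 mA.

Triode; I_D = 3.58 mA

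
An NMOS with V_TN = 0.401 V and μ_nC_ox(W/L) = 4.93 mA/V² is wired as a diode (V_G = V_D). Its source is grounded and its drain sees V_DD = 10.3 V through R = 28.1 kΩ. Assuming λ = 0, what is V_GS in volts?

V_GS = 0.772 V

With gate tied to drain, V_GS = V_DS ≥ V_GS − V_TN, so the device is in saturation.
KCL at the drain: ½ k_n (V_GS − V_TN)² = (V_DD − V_GS)/R.
Let x = V_GS − 0.401. Then 69.3 x² + x − 9.899 = 0, giving x = 0.371 V (positive root), so V_GS = 0.772 V.
I_D = (V_DD − V_GS)/R = (10.3 − 0.772) / 28.1 = 0.339 mA.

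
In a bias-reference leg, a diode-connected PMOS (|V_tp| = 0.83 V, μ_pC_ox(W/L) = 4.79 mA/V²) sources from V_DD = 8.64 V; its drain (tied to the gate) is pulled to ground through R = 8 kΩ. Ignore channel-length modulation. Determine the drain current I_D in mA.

I_D = 0.900 mA

With gate tied to drain, V_SG = V_SD ≥ V_SG − |V_tp|, so the device is in saturation.
KCL at the drain: ½ k_p (V_SG − |V_tp|)² = (V_DD − V_SG)/R.
Let x = V_SG − 0.83. Then 19.2 x² + x − 7.81 = 0, giving x = 0.613 V (positive root), so V_SG = 1.44 V.
I_D = (V_DD − V_SG)/R = (8.64 − 1.44) / 8 = 0.9 mA.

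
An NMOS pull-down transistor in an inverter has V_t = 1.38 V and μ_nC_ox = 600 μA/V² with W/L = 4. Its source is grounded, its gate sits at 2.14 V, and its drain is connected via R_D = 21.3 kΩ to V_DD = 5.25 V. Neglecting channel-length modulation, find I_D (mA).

V_GS = V_G = 2.14 V, so V_ov = 2.14 − 1.38 = 0.76 V.
k_n = μ_nC_ox · (W/L) = 2.4 mA/V².
Assume saturation: I_D = ½ k_n V_ov² = 0.5 × 2.4 × 0.76² = 0.693 mA, giving V_DS = V_DD − I_D R_D = 5.25 − 0.693 × 21.3 = -9.51 V.
But -9.51 V < V_ov = 0.76 V, so the device is actually in triode.
In triode I_D = k_n[V_ov V_DS − ½ V_DS²] and I_D = (V_DD − V_DS)/R_D. Equating: 25.6 V_DS² − 39.85 V_DS + 5.25 = 0, giving V_DS = 0.145 V (the root below V_ov).
I_D = (5.25 − 0.145) / 21.3 = 0.24 mA.

I_D = 0.240 mA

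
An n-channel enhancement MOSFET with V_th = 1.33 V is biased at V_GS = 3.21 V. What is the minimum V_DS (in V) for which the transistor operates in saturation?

V_DS,sat = 1.88 V

The boundary between triode and saturation is V_DS = V_GS − V_th = V_ov.
V_ov = 3.21 − 1.33 = 1.88 V.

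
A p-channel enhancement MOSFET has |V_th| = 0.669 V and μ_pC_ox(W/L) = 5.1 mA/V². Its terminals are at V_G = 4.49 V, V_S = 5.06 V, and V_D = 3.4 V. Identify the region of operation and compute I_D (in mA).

Cutoff; I_D = 0 mA

V_SG = V_S − V_G = 5.06 − 4.49 = 0.57 V; V_SD = V_S − V_D = 5.06 − 3.4 = 1.66 V.
V_SG = 0.57 V < |V_th| = 0.669 V, so the transistor is in cutoff.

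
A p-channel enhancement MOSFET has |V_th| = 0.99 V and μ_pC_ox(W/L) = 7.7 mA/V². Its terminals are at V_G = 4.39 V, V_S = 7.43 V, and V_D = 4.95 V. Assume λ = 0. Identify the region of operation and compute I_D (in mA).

Saturation; I_D = 16.2 mA

V_SG = V_S − V_G = 7.43 − 4.39 = 3.04 V; V_SD = V_S − V_D = 7.43 − 4.95 = 2.48 V.
V_ov = V_SG − |V_th| = 3.04 − 0.99 = 2.05 V.
Since V_SD = 2.48 V ≥ V_ov = 2.05 V, the device is in saturation.
I_D = ½ k_p V_ov² = 0.5 × 7.7 × 2.05² = 16.2 mA.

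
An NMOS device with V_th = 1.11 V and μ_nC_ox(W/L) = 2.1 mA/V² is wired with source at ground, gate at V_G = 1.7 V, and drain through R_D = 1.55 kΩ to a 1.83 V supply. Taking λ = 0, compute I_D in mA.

V_GS = V_G = 1.7 V, so V_ov = 1.7 − 1.11 = 0.59 V.
Assume saturation: I_D = ½ k_n V_ov² = 0.5 × 2.1 × 0.59² = 0.366 mA, giving V_DS = V_DD − I_D R_D = 1.83 − 0.366 × 1.55 = 1.26 V.
V_DS = 1.26 V ≥ V_ov = 0.59 V, confirming saturation.

I_D = 0.366 mA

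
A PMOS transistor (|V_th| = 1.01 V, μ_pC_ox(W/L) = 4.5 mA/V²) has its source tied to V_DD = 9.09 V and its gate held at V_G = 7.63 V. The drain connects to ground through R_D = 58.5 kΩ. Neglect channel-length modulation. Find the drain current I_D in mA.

V_SG = V_DD − V_G = 9.09 − 7.63 = 1.46 V, so V_ov = 1.46 − 1.01 = 0.45 V.
Assume saturation: I_D = ½ k_p V_ov² = 0.5 × 4.5 × 0.45² = 0.456 mA, giving V_SD = V_DD − I_D R_D = 9.09 − 0.456 × 58.5 = -17.6 V.
But -17.6 V < V_ov = 0.45 V, so the device is actually in triode.
In triode I_D = k_p[V_ov V_SD − ½ V_SD²] and I_D = (V_DD − V_SD)/R_D. Equating: 132 V_SD² − 119.5 V_SD + 9.09 = 0, giving V_SD = 0.0838 V (the root below V_ov).
I_D = (9.09 − 0.0838) / 58.5 = 0.154 mA.

I_D = 0.154 mA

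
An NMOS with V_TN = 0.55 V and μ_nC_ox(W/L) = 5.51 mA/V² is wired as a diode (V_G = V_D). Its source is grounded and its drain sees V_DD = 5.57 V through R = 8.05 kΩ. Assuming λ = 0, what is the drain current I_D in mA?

With gate tied to drain, V_GS = V_DS ≥ V_GS − V_TN, so the device is in saturation.
KCL at the drain: ½ k_n (V_GS − V_TN)² = (V_DD − V_GS)/R.
Let x = V_GS − 0.55. Then 22.2 x² + x − 5.02 = 0, giving x = 0.454 V (positive root), so V_GS = 1 V.
I_D = (V_DD − V_GS)/R = (5.57 − 1) / 8.05 = 0.567 mA.

I_D = 0.567 mA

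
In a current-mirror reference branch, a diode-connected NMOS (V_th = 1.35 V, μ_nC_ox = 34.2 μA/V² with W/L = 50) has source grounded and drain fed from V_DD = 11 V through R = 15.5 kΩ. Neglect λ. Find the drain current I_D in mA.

With gate tied to drain, V_GS = V_DS ≥ V_GS − V_th, so the device is in saturation.
k_n = μ_nC_ox · (W/L) = 1.71 mA/V².
KCL at the drain: ½ k_n (V_GS − V_th)² = (V_DD − V_GS)/R.
Let x = V_GS − 1.35. Then 13.3 x² + x − 9.65 = 0, giving x = 0.816 V (positive root), so V_GS = 2.17 V.
I_D = (V_DD − V_GS)/R = (11 − 2.17) / 15.5 = 0.57 mA.

I_D = 0.570 mA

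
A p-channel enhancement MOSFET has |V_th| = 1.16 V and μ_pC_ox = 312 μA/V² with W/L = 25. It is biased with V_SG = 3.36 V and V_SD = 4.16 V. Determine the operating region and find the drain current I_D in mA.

k_p = μ_pC_ox · (W/L) = 7.8 mA/V².
V_ov = V_SG − |V_th| = 3.36 − 1.16 = 2.2 V.
Since V_SD = 4.16 V ≥ V_ov = 2.2 V, the device is in saturation.
I_D = ½ k_p V_ov² = 0.5 × 7.8 × 2.2² = 18.9 mA.

Saturation; I_D = 18.9 mA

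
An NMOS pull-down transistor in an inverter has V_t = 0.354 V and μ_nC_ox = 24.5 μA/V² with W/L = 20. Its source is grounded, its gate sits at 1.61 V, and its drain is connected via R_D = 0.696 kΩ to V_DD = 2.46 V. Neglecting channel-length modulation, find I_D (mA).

I_D = 0.386 mA

V_GS = V_G = 1.61 V, so V_ov = 1.61 − 0.354 = 1.26 V.
k_n = μ_nC_ox · (W/L) = 0.49 mA/V².
Assume saturation: I_D = ½ k_n V_ov² = 0.5 × 0.49 × 1.26² = 0.386 mA, giving V_DS = V_DD − I_D R_D = 2.46 − 0.386 × 0.696 = 2.19 V.
V_DS = 2.19 V ≥ V_ov = 1.26 V, confirming saturation.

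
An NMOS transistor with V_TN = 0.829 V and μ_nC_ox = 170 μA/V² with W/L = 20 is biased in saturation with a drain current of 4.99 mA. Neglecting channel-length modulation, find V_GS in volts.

k_n = μ_nC_ox · (W/L) = 3.4 mA/V².
In saturation I_D = ½ k_n (V_GS − V_TN)², so V_GS − V_TN = √(2 I_D / k_n) = √(2 × 4.99 / 3.4) = 1.71 V.
V_GS = 0.829 + 1.71 = 2.54 V.

V_GS = 2.54 V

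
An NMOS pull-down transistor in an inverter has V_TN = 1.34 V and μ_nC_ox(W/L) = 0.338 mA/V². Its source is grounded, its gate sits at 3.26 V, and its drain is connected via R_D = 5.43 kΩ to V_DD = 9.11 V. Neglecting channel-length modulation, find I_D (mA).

V_GS = V_G = 3.26 V, so V_ov = 3.26 − 1.34 = 1.92 V.
Assume saturation: I_D = ½ k_n V_ov² = 0.5 × 0.338 × 1.92² = 0.623 mA, giving V_DS = V_DD − I_D R_D = 9.11 − 0.623 × 5.43 = 5.73 V.
V_DS = 5.73 V ≥ V_ov = 1.92 V, confirming saturation.

I_D = 0.623 mA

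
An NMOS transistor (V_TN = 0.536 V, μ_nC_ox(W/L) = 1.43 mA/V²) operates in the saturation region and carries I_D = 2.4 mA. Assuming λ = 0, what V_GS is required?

V_GS = 2.37 V

In saturation I_D = ½ k_n (V_GS − V_TN)², so V_GS − V_TN = √(2 I_D / k_n) = √(2 × 2.4 / 1.43) = 1.83 V.
V_GS = 0.536 + 1.83 = 2.37 V.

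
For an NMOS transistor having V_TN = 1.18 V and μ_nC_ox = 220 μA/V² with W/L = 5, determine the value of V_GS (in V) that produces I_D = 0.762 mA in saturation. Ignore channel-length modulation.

V_GS = 2.36 V

k_n = μ_nC_ox · (W/L) = 1.1 mA/V².
In saturation I_D = ½ k_n (V_GS − V_TN)², so V_GS − V_TN = √(2 I_D / k_n) = √(2 × 0.762 / 1.1) = 1.18 V.
V_GS = 1.18 + 1.18 = 2.36 V.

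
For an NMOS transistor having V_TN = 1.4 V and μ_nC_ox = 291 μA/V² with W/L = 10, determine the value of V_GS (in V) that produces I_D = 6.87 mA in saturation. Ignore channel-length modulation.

k_n = μ_nC_ox · (W/L) = 2.91 mA/V².
In saturation I_D = ½ k_n (V_GS − V_TN)², so V_GS − V_TN = √(2 I_D / k_n) = √(2 × 6.87 / 2.91) = 2.17 V.
V_GS = 1.4 + 2.17 = 3.57 V.

V_GS = 3.57 V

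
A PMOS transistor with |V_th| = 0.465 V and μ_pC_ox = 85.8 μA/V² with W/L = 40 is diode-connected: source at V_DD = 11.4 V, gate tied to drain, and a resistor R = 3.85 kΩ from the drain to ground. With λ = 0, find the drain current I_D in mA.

I_D = 2.53 mA

With gate tied to drain, V_SG = V_SD ≥ V_SG − |V_th|, so the device is in saturation.
k_p = μ_pC_ox · (W/L) = 3.432 mA/V².
KCL at the drain: ½ k_p (V_SG − |V_th|)² = (V_DD − V_SG)/R.
Let x = V_SG − 0.465. Then 6.61 x² + x − 10.94 = 0, giving x = 1.21 V (positive root), so V_SG = 1.68 V.
I_D = (V_DD − V_SG)/R = (11.4 − 1.68) / 3.85 = 2.53 mA.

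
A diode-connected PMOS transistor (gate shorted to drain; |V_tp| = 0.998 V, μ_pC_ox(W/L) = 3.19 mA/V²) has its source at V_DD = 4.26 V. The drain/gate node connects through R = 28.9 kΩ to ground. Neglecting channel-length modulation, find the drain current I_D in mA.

With gate tied to drain, V_SG = V_SD ≥ V_SG − |V_tp|, so the device is in saturation.
KCL at the drain: ½ k_p (V_SG − |V_tp|)² = (V_DD − V_SG)/R.
Let x = V_SG − 0.998. Then 46.1 x² + x − 3.262 = 0, giving x = 0.255 V (positive root), so V_SG = 1.25 V.
I_D = (V_DD − V_SG)/R = (4.26 − 1.25) / 28.9 = 0.104 mA.

I_D = 0.104 mA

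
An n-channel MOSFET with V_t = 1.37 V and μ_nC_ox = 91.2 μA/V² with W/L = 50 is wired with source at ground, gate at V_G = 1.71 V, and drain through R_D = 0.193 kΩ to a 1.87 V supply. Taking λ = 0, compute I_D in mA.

V_GS = V_G = 1.71 V, so V_ov = 1.71 − 1.37 = 0.34 V.
k_n = μ_nC_ox · (W/L) = 4.56 mA/V².
Assume saturation: I_D = ½ k_n V_ov² = 0.5 × 4.56 × 0.34² = 0.264 mA, giving V_DS = V_DD − I_D R_D = 1.87 − 0.264 × 0.193 = 1.82 V.
V_DS = 1.82 V ≥ V_ov = 0.34 V, confirming saturation.

I_D = 0.264 mA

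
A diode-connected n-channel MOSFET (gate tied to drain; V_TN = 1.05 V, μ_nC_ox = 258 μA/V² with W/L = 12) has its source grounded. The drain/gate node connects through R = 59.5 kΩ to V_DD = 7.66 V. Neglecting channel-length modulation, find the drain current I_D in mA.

I_D = 0.107 mA

With gate tied to drain, V_GS = V_DS ≥ V_GS − V_TN, so the device is in saturation.
k_n = μ_nC_ox · (W/L) = 3.096 mA/V².
KCL at the drain: ½ k_n (V_GS − V_TN)² = (V_DD − V_GS)/R.
Let x = V_GS − 1.05. Then 92.1 x² + x − 6.61 = 0, giving x = 0.263 V (positive root), so V_GS = 1.31 V.
I_D = (V_DD − V_GS)/R = (7.66 − 1.31) / 59.5 = 0.107 mA.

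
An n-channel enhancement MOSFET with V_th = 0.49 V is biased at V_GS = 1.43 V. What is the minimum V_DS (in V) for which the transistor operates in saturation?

V_DS,sat = 0.940 V

The boundary between triode and saturation is V_DS = V_GS − V_th = V_ov.
V_ov = 1.43 − 0.49 = 0.94 V.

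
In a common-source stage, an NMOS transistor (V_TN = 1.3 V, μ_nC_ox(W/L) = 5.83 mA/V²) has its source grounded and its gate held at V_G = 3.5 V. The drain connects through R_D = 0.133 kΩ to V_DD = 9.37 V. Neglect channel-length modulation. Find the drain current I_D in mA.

V_GS = V_G = 3.5 V, so V_ov = 3.5 − 1.3 = 2.2 V.
Assume saturation: I_D = ½ k_n V_ov² = 0.5 × 5.83 × 2.2² = 14.1 mA, giving V_DS = V_DD − I_D R_D = 9.37 − 14.1 × 0.133 = 7.49 V.
V_DS = 7.49 V ≥ V_ov = 2.2 V, confirming saturation.

I_D = 14.1 mA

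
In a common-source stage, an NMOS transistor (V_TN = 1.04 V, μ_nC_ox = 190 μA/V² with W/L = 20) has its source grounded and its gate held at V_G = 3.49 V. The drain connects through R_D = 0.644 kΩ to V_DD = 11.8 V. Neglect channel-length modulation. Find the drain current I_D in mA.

I_D = 11.4 mA

V_GS = V_G = 3.49 V, so V_ov = 3.49 − 1.04 = 2.45 V.
k_n = μ_nC_ox · (W/L) = 3.8 mA/V².
Assume saturation: I_D = ½ k_n V_ov² = 0.5 × 3.8 × 2.45² = 11.4 mA, giving V_DS = V_DD − I_D R_D = 11.8 − 11.4 × 0.644 = 4.46 V.
V_DS = 4.46 V ≥ V_ov = 2.45 V, confirming saturation.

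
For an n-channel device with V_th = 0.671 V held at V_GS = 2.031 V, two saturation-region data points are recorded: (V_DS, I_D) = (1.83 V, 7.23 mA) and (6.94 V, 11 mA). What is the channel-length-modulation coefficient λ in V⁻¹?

λ = 0.125 V⁻¹

With V_GS fixed, I_D ∝ (1 + λ V_DS) in saturation, so I_D2/I_D1 = (1 + λ V_DS2)/(1 + λ V_DS1).
11/7.23 = 1.521 = (1 + 6.94 λ)/(1 + 1.83 λ).
Solving: λ (I_D1 V_DS2 − I_D2 V_DS1) = I_D2 − I_D1, so λ = (11 − 7.23) / (7.23 × 6.94 − 11 × 1.83) = 3.77 / 30 = 0.125 V⁻¹.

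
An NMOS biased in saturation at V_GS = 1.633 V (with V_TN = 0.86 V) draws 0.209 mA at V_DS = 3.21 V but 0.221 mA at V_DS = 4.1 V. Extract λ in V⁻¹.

λ = 0.0814 V⁻¹

With V_GS fixed, I_D ∝ (1 + λ V_DS) in saturation, so I_D2/I_D1 = (1 + λ V_DS2)/(1 + λ V_DS1).
0.221/0.209 = 1.057 = (1 + 4.1 λ)/(1 + 3.21 λ).
Solving: λ (I_D1 V_DS2 − I_D2 V_DS1) = I_D2 − I_D1, so λ = (0.221 − 0.209) / (0.209 × 4.1 − 0.221 × 3.21) = 0.012 / 0.147 = 0.0814 V⁻¹.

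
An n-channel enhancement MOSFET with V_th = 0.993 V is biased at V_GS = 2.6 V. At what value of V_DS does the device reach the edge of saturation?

V_DS,sat = 1.61 V

The boundary between triode and saturation is V_DS = V_GS − V_th = V_ov.
V_ov = 2.6 − 0.993 = 1.61 V.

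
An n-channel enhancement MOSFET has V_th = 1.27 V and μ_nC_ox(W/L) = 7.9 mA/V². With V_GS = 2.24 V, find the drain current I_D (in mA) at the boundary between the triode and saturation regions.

I_D = 3.72 mA

At the boundary V_DS = V_ov = V_GS − V_th = 2.24 − 1.27 = 0.97 V.
I_D = ½ k_n V_ov² = 0.5 × 7.9 × 0.97² = 3.72 mA.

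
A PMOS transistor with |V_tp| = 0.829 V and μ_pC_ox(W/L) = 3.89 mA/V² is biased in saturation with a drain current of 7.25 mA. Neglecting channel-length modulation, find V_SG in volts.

In saturation I_D = ½ k_p (V_SG − |V_tp|)², so V_SG − |V_tp| = √(2 I_D / k_p) = √(2 × 7.25 / 3.89) = 1.93 V.
V_SG = 0.829 + 1.93 = 2.76 V.

V_SG = 2.76 V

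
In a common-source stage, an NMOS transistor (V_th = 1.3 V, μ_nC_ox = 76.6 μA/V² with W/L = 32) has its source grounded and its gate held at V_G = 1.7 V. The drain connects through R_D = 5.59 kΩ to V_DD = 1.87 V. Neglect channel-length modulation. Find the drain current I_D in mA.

I_D = 0.196 mA

V_GS = V_G = 1.7 V, so V_ov = 1.7 − 1.3 = 0.4 V.
k_n = μ_nC_ox · (W/L) = 2.451 mA/V².
Assume saturation: I_D = ½ k_n V_ov² = 0.5 × 2.451 × 0.4² = 0.196 mA, giving V_DS = V_DD − I_D R_D = 1.87 − 0.196 × 5.59 = 0.774 V.
V_DS = 0.774 V ≥ V_ov = 0.4 V, confirming saturation.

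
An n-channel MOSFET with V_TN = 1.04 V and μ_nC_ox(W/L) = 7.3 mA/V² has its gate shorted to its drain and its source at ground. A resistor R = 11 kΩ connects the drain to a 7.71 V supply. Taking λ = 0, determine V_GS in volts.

With gate tied to drain, V_GS = V_DS ≥ V_GS − V_TN, so the device is in saturation.
KCL at the drain: ½ k_n (V_GS − V_TN)² = (V_DD − V_GS)/R.
Let x = V_GS − 1.04. Then 40.1 x² + x − 6.67 = 0, giving x = 0.395 V (positive root), so V_GS = 1.44 V.
I_D = (V_DD − V_GS)/R = (7.71 − 1.44) / 11 = 0.57 mA.

V_GS = 1.44 V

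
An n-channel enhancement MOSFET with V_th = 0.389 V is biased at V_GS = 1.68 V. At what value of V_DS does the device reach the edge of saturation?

V_DS,sat = 1.29 V

The boundary between triode and saturation is V_DS = V_GS − V_th = V_ov.
V_ov = 1.68 − 0.389 = 1.29 V.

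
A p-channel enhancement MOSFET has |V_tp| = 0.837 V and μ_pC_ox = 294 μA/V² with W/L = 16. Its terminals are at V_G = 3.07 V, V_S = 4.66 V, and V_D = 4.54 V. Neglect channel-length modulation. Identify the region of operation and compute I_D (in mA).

V_SG = V_S − V_G = 4.66 − 3.07 = 1.59 V; V_SD = V_S − V_D = 4.66 − 4.54 = 0.12 V.
k_p = μ_pC_ox · (W/L) = 4.704 mA/V².
V_ov = V_SG − |V_tp| = 1.59 − 0.837 = 0.753 V.
Since V_SD = 0.12 V < V_ov = 0.753 V, the device is in the triode region.
I_D = k_p [V_ov · V_SD − ½ V_SD²] = 4.704 × [0.753 × 0.12 − 0.5 × 0.12²] = 0.391 mA.

Triode; I_D = 0.391 mA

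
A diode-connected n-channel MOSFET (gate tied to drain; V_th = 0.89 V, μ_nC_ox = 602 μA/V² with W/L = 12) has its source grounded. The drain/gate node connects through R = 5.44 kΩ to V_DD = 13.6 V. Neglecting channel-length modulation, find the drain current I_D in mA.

With gate tied to drain, V_GS = V_DS ≥ V_GS − V_th, so the device is in saturation.
k_n = μ_nC_ox · (W/L) = 7.224 mA/V².
KCL at the drain: ½ k_n (V_GS − V_th)² = (V_DD − V_GS)/R.
Let x = V_GS − 0.89. Then 19.6 x² + x − 12.71 = 0, giving x = 0.779 V (positive root), so V_GS = 1.67 V.
I_D = (V_DD − V_GS)/R = (13.6 − 1.67) / 5.44 = 2.19 mA.

I_D = 2.19 mA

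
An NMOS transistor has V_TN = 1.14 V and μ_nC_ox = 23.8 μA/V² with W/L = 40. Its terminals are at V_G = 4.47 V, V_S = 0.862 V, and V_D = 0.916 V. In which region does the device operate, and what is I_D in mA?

Triode; I_D = 0.125 mA

V_GS = V_G − V_S = 4.47 − 0.862 = 3.61 V; V_DS = V_D − V_S = 0.916 − 0.862 = 0.054 V.
k_n = μ_nC_ox · (W/L) = 0.952 mA/V².
V_ov = V_GS − V_TN = 3.61 − 1.14 = 2.47 V.
Since V_DS = 0.054 V < V_ov = 2.47 V, the device is in the triode region.
I_D = k_n [V_ov · V_DS − ½ V_DS²] = 0.952 × [2.47 × 0.054 − 0.5 × 0.054²] = 0.125 mA.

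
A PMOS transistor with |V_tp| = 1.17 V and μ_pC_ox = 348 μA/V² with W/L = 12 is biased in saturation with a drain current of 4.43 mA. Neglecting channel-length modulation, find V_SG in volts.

V_SG = 2.63 V

k_p = μ_pC_ox · (W/L) = 4.176 mA/V².
In saturation I_D = ½ k_p (V_SG − |V_tp|)², so V_SG − |V_tp| = √(2 I_D / k_p) = √(2 × 4.43 / 4.176) = 1.46 V.
V_SG = 1.17 + 1.46 = 2.63 V.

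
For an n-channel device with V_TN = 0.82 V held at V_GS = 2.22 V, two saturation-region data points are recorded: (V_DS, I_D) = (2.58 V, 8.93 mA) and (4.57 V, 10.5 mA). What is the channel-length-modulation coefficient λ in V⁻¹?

λ = 0.114 V⁻¹

With V_GS fixed, I_D ∝ (1 + λ V_DS) in saturation, so I_D2/I_D1 = (1 + λ V_DS2)/(1 + λ V_DS1).
10.5/8.93 = 1.176 = (1 + 4.57 λ)/(1 + 2.58 λ).
Solving: λ (I_D1 V_DS2 − I_D2 V_DS1) = I_D2 − I_D1, so λ = (10.5 − 8.93) / (8.93 × 4.57 − 10.5 × 2.58) = 1.57 / 13.7 = 0.114 V⁻¹.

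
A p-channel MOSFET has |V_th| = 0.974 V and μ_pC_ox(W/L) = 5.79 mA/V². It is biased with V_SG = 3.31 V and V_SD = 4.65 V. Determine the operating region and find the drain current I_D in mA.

V_ov = V_SG − |V_th| = 3.31 − 0.974 = 2.34 V.
Since V_SD = 4.65 V ≥ V_ov = 2.34 V, the device is in saturation.
I_D = ½ k_p V_ov² = 0.5 × 5.79 × 2.34² = 15.8 mA.

Saturation; I_D = 15.8 mA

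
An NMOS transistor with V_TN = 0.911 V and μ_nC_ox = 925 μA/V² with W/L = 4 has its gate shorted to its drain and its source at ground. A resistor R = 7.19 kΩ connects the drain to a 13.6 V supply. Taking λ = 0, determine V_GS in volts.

V_GS = 1.85 V

With gate tied to drain, V_GS = V_DS ≥ V_GS − V_TN, so the device is in saturation.
k_n = μ_nC_ox · (W/L) = 3.7 mA/V².
KCL at the drain: ½ k_n (V_GS − V_TN)² = (V_DD − V_GS)/R.
Let x = V_GS − 0.911. Then 13.3 x² + x − 12.69 = 0, giving x = 0.94 V (positive root), so V_GS = 1.85 V.
I_D = (V_DD − V_GS)/R = (13.6 − 1.85) / 7.19 = 1.63 mA.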